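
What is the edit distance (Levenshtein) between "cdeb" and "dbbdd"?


Computing edit distance: "cdeb" -> "dbbdd"
DP table:
           d    b    b    d    d
      0    1    2    3    4    5
  c   1    1    2    3    4    5
  d   2    1    2    3    3    4
  e   3    2    2    3    4    4
  b   4    3    2    2    3    4
Edit distance = dp[4][5] = 4

4


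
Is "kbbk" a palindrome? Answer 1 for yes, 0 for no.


Input: kbbk
Reversed: kbbk
  Compare pos 0 ('k') with pos 3 ('k'): match
  Compare pos 1 ('b') with pos 2 ('b'): match
Result: palindrome

1


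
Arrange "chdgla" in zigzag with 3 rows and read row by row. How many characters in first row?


Zigzag "chdgla" into 3 rows:
Placing characters:
  'c' => row 0
  'h' => row 1
  'd' => row 2
  'g' => row 1
  'l' => row 0
  'a' => row 1
Rows:
  Row 0: "cl"
  Row 1: "hga"
  Row 2: "d"
First row length: 2

2


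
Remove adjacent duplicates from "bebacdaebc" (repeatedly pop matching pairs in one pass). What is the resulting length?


Input: bebacdaebc
Stack-based adjacent duplicate removal:
  Read 'b': push. Stack: b
  Read 'e': push. Stack: be
  Read 'b': push. Stack: beb
  Read 'a': push. Stack: beba
  Read 'c': push. Stack: bebac
  Read 'd': push. Stack: bebacd
  Read 'a': push. Stack: bebacda
  Read 'e': push. Stack: bebacdae
  Read 'b': push. Stack: bebacdaeb
  Read 'c': push. Stack: bebacdaebc
Final stack: "bebacdaebc" (length 10)

10


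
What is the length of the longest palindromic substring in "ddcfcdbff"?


Input: "ddcfcdbff"
Checking substrings for palindromes:
  [1:6] "dcfcd" (len 5) => palindrome
  [2:5] "cfc" (len 3) => palindrome
  [0:2] "dd" (len 2) => palindrome
  [7:9] "ff" (len 2) => palindrome
Longest palindromic substring: "dcfcd" with length 5

5


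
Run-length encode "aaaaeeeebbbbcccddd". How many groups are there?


Input: aaaaeeeebbbbcccddd
Scanning for consecutive runs:
  Group 1: 'a' x 4 (positions 0-3)
  Group 2: 'e' x 4 (positions 4-7)
  Group 3: 'b' x 4 (positions 8-11)
  Group 4: 'c' x 3 (positions 12-14)
  Group 5: 'd' x 3 (positions 15-17)
Total groups: 5

5


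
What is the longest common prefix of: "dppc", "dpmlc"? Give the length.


Words: dppc, dpmlc
  Position 0: all 'd' => match
  Position 1: all 'p' => match
  Position 2: ('p', 'm') => mismatch, stop
LCP = "dp" (length 2)

2


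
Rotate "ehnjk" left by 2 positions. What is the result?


Input: "ehnjk", rotate left by 2
First 2 characters: "eh"
Remaining characters: "njk"
Concatenate remaining + first: "njk" + "eh" = "njkeh"

njkeh


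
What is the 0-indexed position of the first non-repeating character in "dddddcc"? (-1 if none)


Input: dddddcc
Character frequencies:
  'c': 2
  'd': 5
Scanning left to right for freq == 1:
  Position 0 ('d'): freq=5, skip
  Position 1 ('d'): freq=5, skip
  Position 2 ('d'): freq=5, skip
  Position 3 ('d'): freq=5, skip
  Position 4 ('d'): freq=5, skip
  Position 5 ('c'): freq=2, skip
  Position 6 ('c'): freq=2, skip
  No unique character found => answer = -1

-1


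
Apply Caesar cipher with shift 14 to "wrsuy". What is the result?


Caesar cipher: shift "wrsuy" by 14
  'w' (pos 22) + 14 = pos 10 = 'k'
  'r' (pos 17) + 14 = pos 5 = 'f'
  's' (pos 18) + 14 = pos 6 = 'g'
  'u' (pos 20) + 14 = pos 8 = 'i'
  'y' (pos 24) + 14 = pos 12 = 'm'
Result: kfgim

kfgim


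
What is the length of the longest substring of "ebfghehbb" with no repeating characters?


Input: "ebfghehbb"
Sliding window (track last position of each char):
  Position 0 ('e'): window [0,0] length 1 -- new best
  Position 1 ('b'): window [0,1] length 2 -- new best
  Position 2 ('f'): window [0,2] length 3 -- new best
  Position 3 ('g'): window [0,3] length 4 -- new best
  Position 4 ('h'): window [0,4] length 5 -- new best
  Position 5 ('e'): repeat (last at 0), move window start to 1
  Position 5 ('e'): window [1,5] length 5
  Position 6 ('h'): repeat (last at 4), move window start to 5
  Position 6 ('h'): window [5,6] length 2
  Position 7 ('b'): window [5,7] length 3
  Position 8 ('b'): repeat (last at 7), move window start to 8
  Position 8 ('b'): window [8,8] length 1
Longest substring with no repeats: "ebfgh" with length 5

5


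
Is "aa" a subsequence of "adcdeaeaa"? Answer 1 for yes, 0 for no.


Check if "aa" is a subsequence of "adcdeaeaa"
Greedy scan:
  Position 0 ('a'): matches sub[0] = 'a'
  Position 1 ('d'): no match needed
  Position 2 ('c'): no match needed
  Position 3 ('d'): no match needed
  Position 4 ('e'): no match needed
  Position 5 ('a'): matches sub[1] = 'a'
  Position 6 ('e'): no match needed
  Position 7 ('a'): no match needed
  Position 8 ('a'): no match needed
All 2 characters matched => is a subsequence

1


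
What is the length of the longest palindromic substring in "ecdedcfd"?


Input: "ecdedcfd"
Checking substrings for palindromes:
  [1:6] "cdedc" (len 5) => palindrome
  [2:5] "ded" (len 3) => palindrome
Longest palindromic substring: "cdedc" with length 5

5


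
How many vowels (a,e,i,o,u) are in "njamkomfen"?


Input: njamkomfen
Checking each character:
  'n' at position 0: consonant
  'j' at position 1: consonant
  'a' at position 2: vowel (running total: 1)
  'm' at position 3: consonant
  'k' at position 4: consonant
  'o' at position 5: vowel (running total: 2)
  'm' at position 6: consonant
  'f' at position 7: consonant
  'e' at position 8: vowel (running total: 3)
  'n' at position 9: consonant
Total vowels: 3

3


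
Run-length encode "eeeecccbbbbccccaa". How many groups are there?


Input: eeeecccbbbbccccaa
Scanning for consecutive runs:
  Group 1: 'e' x 4 (positions 0-3)
  Group 2: 'c' x 3 (positions 4-6)
  Group 3: 'b' x 4 (positions 7-10)
  Group 4: 'c' x 4 (positions 11-14)
  Group 5: 'a' x 2 (positions 15-16)
Total groups: 5

5


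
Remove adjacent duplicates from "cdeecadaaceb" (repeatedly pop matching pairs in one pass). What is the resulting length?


Input: cdeecadaaceb
Stack-based adjacent duplicate removal:
  Read 'c': push. Stack: c
  Read 'd': push. Stack: cd
  Read 'e': push. Stack: cde
  Read 'e': matches stack top 'e' => pop. Stack: cd
  Read 'c': push. Stack: cdc
  Read 'a': push. Stack: cdca
  Read 'd': push. Stack: cdcad
  Read 'a': push. Stack: cdcada
  Read 'a': matches stack top 'a' => pop. Stack: cdcad
  Read 'c': push. Stack: cdcadc
  Read 'e': push. Stack: cdcadce
  Read 'b': push. Stack: cdcadceb
Final stack: "cdcadceb" (length 8)

8


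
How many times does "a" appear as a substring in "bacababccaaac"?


Searching for "a" in "bacababccaaac"
Scanning each position:
  Position 0: "b" => no
  Position 1: "a" => MATCH
  Position 2: "c" => no
  Position 3: "a" => MATCH
  Position 4: "b" => no
  Position 5: "a" => MATCH
  Position 6: "b" => no
  Position 7: "c" => no
  Position 8: "c" => no
  Position 9: "a" => MATCH
  Position 10: "a" => MATCH
  Position 11: "a" => MATCH
  Position 12: "c" => no
Total occurrences: 6

6


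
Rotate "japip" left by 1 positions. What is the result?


Input: "japip", rotate left by 1
First 1 characters: "j"
Remaining characters: "apip"
Concatenate remaining + first: "apip" + "j" = "apipj"

apipj


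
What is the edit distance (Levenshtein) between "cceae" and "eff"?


Computing edit distance: "cceae" -> "eff"
DP table:
           e    f    f
      0    1    2    3
  c   1    1    2    3
  c   2    2    2    3
  e   3    2    3    3
  a   4    3    3    4
  e   5    4    4    4
Edit distance = dp[5][3] = 4

4


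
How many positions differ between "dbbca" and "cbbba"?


Comparing "dbbca" and "cbbba" position by position:
  Position 0: 'd' vs 'c' => DIFFER
  Position 1: 'b' vs 'b' => same
  Position 2: 'b' vs 'b' => same
  Position 3: 'c' vs 'b' => DIFFER
  Position 4: 'a' vs 'a' => same
Positions that differ: 2

2


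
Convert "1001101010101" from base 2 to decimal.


Input: "1001101010101" in base 2
Positional expansion:
  Digit '1' (value 1) x 2^12 = 4096
  Digit '0' (value 0) x 2^11 = 0
  Digit '0' (value 0) x 2^10 = 0
  Digit '1' (value 1) x 2^9 = 512
  Digit '1' (value 1) x 2^8 = 256
  Digit '0' (value 0) x 2^7 = 0
  Digit '1' (value 1) x 2^6 = 64
  Digit '0' (value 0) x 2^5 = 0
  Digit '1' (value 1) x 2^4 = 16
  Digit '0' (value 0) x 2^3 = 0
  Digit '1' (value 1) x 2^2 = 4
  Digit '0' (value 0) x 2^1 = 0
  Digit '1' (value 1) x 2^0 = 1
Sum = 4949

4949


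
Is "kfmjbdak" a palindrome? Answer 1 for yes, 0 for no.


Input: kfmjbdak
Reversed: kadbjmfk
  Compare pos 0 ('k') with pos 7 ('k'): match
  Compare pos 1 ('f') with pos 6 ('a'): MISMATCH
  Compare pos 2 ('m') with pos 5 ('d'): MISMATCH
  Compare pos 3 ('j') with pos 4 ('b'): MISMATCH
Result: not a palindrome

0


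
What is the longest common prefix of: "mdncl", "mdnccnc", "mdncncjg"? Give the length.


Words: mdncl, mdnccnc, mdncncjg
  Position 0: all 'm' => match
  Position 1: all 'd' => match
  Position 2: all 'n' => match
  Position 3: all 'c' => match
  Position 4: ('l', 'c', 'n') => mismatch, stop
LCP = "mdnc" (length 4)

4


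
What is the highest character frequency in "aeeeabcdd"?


Input: aeeeabcdd
Character counts:
  'a': 2
  'b': 1
  'c': 1
  'd': 2
  'e': 3
Maximum frequency: 3

3


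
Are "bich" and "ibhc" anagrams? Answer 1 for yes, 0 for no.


Strings: "bich", "ibhc"
Sorted first:  bchi
Sorted second: bchi
Sorted forms match => anagrams

1


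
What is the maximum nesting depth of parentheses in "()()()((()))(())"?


Input: "()()()((()))(())"
Tracking depth:
  Position 0 '(': depth becomes 1
  Position 1 ')': depth becomes 0
  Position 2 '(': depth becomes 1
  Position 3 ')': depth becomes 0
  Position 4 '(': depth becomes 1
  Position 5 ')': depth becomes 0
  Position 6 '(': depth becomes 1
  Position 7 '(': depth becomes 2
  Position 8 '(': depth becomes 3
  Position 9 ')': depth becomes 2
  Position 10 ')': depth becomes 1
  Position 11 ')': depth becomes 0
  Position 12 '(': depth becomes 1
  Position 13 '(': depth becomes 2
  Position 14 ')': depth becomes 1
  Position 15 ')': depth becomes 0
Maximum depth reached: 3

3


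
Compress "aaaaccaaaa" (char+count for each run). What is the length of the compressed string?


Input: aaaaccaaaa
Runs:
  'a' x 4 => "a4"
  'c' x 2 => "c2"
  'a' x 4 => "a4"
Compressed: "a4c2a4"
Compressed length: 6

6


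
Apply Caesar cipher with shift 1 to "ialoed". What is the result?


Caesar cipher: shift "ialoed" by 1
  'i' (pos 8) + 1 = pos 9 = 'j'
  'a' (pos 0) + 1 = pos 1 = 'b'
  'l' (pos 11) + 1 = pos 12 = 'm'
  'o' (pos 14) + 1 = pos 15 = 'p'
  'e' (pos 4) + 1 = pos 5 = 'f'
  'd' (pos 3) + 1 = pos 4 = 'e'
Result: jbmpfe

jbmpfe


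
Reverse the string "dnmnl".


Input: dnmnl
Reading characters right to left:
  Position 4: 'l'
  Position 3: 'n'
  Position 2: 'm'
  Position 1: 'n'
  Position 0: 'd'
Reversed: lnmnd

lnmnd


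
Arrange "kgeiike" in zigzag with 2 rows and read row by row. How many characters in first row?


Zigzag "kgeiike" into 2 rows:
Placing characters:
  'k' => row 0
  'g' => row 1
  'e' => row 0
  'i' => row 1
  'i' => row 0
  'k' => row 1
  'e' => row 0
Rows:
  Row 0: "keie"
  Row 1: "gik"
First row length: 4

4


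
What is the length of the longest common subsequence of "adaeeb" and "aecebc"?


LCS of "adaeeb" and "aecebc"
DP table:
           a    e    c    e    b    c
      0    0    0    0    0    0    0
  a   0    1    1    1    1    1    1
  d   0    1    1    1    1    1    1
  a   0    1    1    1    1    1    1
  e   0    1    2    2    2    2    2
  e   0    1    2    2    3    3    3
  b   0    1    2    2    3    4    4
LCS length = dp[6][6] = 4

4


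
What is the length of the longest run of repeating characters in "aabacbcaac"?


Input: "aabacbcaac"
Scanning for longest run:
  Position 1 ('a'): continues run of 'a', length=2
  Position 2 ('b'): new char, reset run to 1
  Position 3 ('a'): new char, reset run to 1
  Position 4 ('c'): new char, reset run to 1
  Position 5 ('b'): new char, reset run to 1
  Position 6 ('c'): new char, reset run to 1
  Position 7 ('a'): new char, reset run to 1
  Position 8 ('a'): continues run of 'a', length=2
  Position 9 ('c'): new char, reset run to 1
Longest run: 'a' with length 2

2


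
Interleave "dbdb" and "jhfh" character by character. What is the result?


Interleaving "dbdb" and "jhfh":
  Position 0: 'd' from first, 'j' from second => "dj"
  Position 1: 'b' from first, 'h' from second => "bh"
  Position 2: 'd' from first, 'f' from second => "df"
  Position 3: 'b' from first, 'h' from second => "bh"
Result: djbhdfbh

djbhdfbh


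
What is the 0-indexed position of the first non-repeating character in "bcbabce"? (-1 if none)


Input: bcbabce
Character frequencies:
  'a': 1
  'b': 3
  'c': 2
  'e': 1
Scanning left to right for freq == 1:
  Position 0 ('b'): freq=3, skip
  Position 1 ('c'): freq=2, skip
  Position 2 ('b'): freq=3, skip
  Position 3 ('a'): unique! => answer = 3

3


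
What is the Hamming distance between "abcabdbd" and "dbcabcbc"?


Comparing "abcabdbd" and "dbcabcbc" position by position:
  Position 0: 'a' vs 'd' => differ
  Position 1: 'b' vs 'b' => same
  Position 2: 'c' vs 'c' => same
  Position 3: 'a' vs 'a' => same
  Position 4: 'b' vs 'b' => same
  Position 5: 'd' vs 'c' => differ
  Position 6: 'b' vs 'b' => same
  Position 7: 'd' vs 'c' => differ
Total differences (Hamming distance): 3

3


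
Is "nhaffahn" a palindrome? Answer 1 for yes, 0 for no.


Input: nhaffahn
Reversed: nhaffahn
  Compare pos 0 ('n') with pos 7 ('n'): match
  Compare pos 1 ('h') with pos 6 ('h'): match
  Compare pos 2 ('a') with pos 5 ('a'): match
  Compare pos 3 ('f') with pos 4 ('f'): match
Result: palindrome

1


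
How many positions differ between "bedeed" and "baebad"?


Comparing "bedeed" and "baebad" position by position:
  Position 0: 'b' vs 'b' => same
  Position 1: 'e' vs 'a' => DIFFER
  Position 2: 'd' vs 'e' => DIFFER
  Position 3: 'e' vs 'b' => DIFFER
  Position 4: 'e' vs 'a' => DIFFER
  Position 5: 'd' vs 'd' => same
Positions that differ: 4

4


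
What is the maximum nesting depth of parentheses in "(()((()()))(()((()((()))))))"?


Input: "(()((()()))(()((()((()))))))"
Tracking depth:
  Position 0 '(': depth becomes 1
  Position 1 '(': depth becomes 2
  Position 2 ')': depth becomes 1
  Position 3 '(': depth becomes 2
  Position 4 '(': depth becomes 3
  Position 5 '(': depth becomes 4
  Position 6 ')': depth becomes 3
  Position 7 '(': depth becomes 4
  Position 8 ')': depth becomes 3
  Position 9 ')': depth becomes 2
  Position 10 ')': depth becomes 1
  Position 11 '(': depth becomes 2
  Position 12 '(': depth becomes 3
  Position 13 ')': depth becomes 2
  Position 14 '(': depth becomes 3
  Position 15 '(': depth becomes 4
  Position 16 '(': depth becomes 5
  Position 17 ')': depth becomes 4
  Position 18 '(': depth becomes 5
  Position 19 '(': depth becomes 6
  Position 20 '(': depth becomes 7
  Position 21 ')': depth becomes 6
  Position 22 ')': depth becomes 5
  Position 23 ')': depth becomes 4
  Position 24 ')': depth becomes 3
  Position 25 ')': depth becomes 2
  Position 26 ')': depth becomes 1
  Position 27 ')': depth becomes 0
Maximum depth reached: 7

7


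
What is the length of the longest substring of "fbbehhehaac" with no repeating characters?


Input: "fbbehhehaac"
Sliding window (track last position of each char):
  Position 0 ('f'): window [0,0] length 1 -- new best
  Position 1 ('b'): window [0,1] length 2 -- new best
  Position 2 ('b'): repeat (last at 1), move window start to 2
  Position 2 ('b'): window [2,2] length 1
  Position 3 ('e'): window [2,3] length 2
  Position 4 ('h'): window [2,4] length 3 -- new best
  Position 5 ('h'): repeat (last at 4), move window start to 5
  Position 5 ('h'): window [5,5] length 1
  Position 6 ('e'): window [5,6] length 2
  Position 7 ('h'): repeat (last at 5), move window start to 6
  Position 7 ('h'): window [6,7] length 2
  Position 8 ('a'): window [6,8] length 3
  Position 9 ('a'): repeat (last at 8), move window start to 9
  Position 9 ('a'): window [9,9] length 1
  Position 10 ('c'): window [9,10] length 2
Longest substring with no repeats: "beh" with length 3

3


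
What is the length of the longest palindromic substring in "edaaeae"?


Input: "edaaeae"
Checking substrings for palindromes:
  [3:6] "aea" (len 3) => palindrome
  [4:7] "eae" (len 3) => palindrome
  [2:4] "aa" (len 2) => palindrome
Longest palindromic substring: "aea" with length 3

3


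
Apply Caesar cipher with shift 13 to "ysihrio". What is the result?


Caesar cipher: shift "ysihrio" by 13
  'y' (pos 24) + 13 = pos 11 = 'l'
  's' (pos 18) + 13 = pos 5 = 'f'
  'i' (pos 8) + 13 = pos 21 = 'v'
  'h' (pos 7) + 13 = pos 20 = 'u'
  'r' (pos 17) + 13 = pos 4 = 'e'
  'i' (pos 8) + 13 = pos 21 = 'v'
  'o' (pos 14) + 13 = pos 1 = 'b'
Result: lfvuevb

lfvuevb


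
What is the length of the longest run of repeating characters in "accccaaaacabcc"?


Input: "accccaaaacabcc"
Scanning for longest run:
  Position 1 ('c'): new char, reset run to 1
  Position 2 ('c'): continues run of 'c', length=2
  Position 3 ('c'): continues run of 'c', length=3
  Position 4 ('c'): continues run of 'c', length=4
  Position 5 ('a'): new char, reset run to 1
  Position 6 ('a'): continues run of 'a', length=2
  Position 7 ('a'): continues run of 'a', length=3
  Position 8 ('a'): continues run of 'a', length=4
  Position 9 ('c'): new char, reset run to 1
  Position 10 ('a'): new char, reset run to 1
  Position 11 ('b'): new char, reset run to 1
  Position 12 ('c'): new char, reset run to 1
  Position 13 ('c'): continues run of 'c', length=2
Longest run: 'c' with length 4

4


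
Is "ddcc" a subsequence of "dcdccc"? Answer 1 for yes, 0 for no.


Check if "ddcc" is a subsequence of "dcdccc"
Greedy scan:
  Position 0 ('d'): matches sub[0] = 'd'
  Position 1 ('c'): no match needed
  Position 2 ('d'): matches sub[1] = 'd'
  Position 3 ('c'): matches sub[2] = 'c'
  Position 4 ('c'): matches sub[3] = 'c'
  Position 5 ('c'): no match needed
All 4 characters matched => is a subsequence

1


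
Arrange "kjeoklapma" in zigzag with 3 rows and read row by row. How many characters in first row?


Zigzag "kjeoklapma" into 3 rows:
Placing characters:
  'k' => row 0
  'j' => row 1
  'e' => row 2
  'o' => row 1
  'k' => row 0
  'l' => row 1
  'a' => row 2
  'p' => row 1
  'm' => row 0
  'a' => row 1
Rows:
  Row 0: "kkm"
  Row 1: "jolpa"
  Row 2: "ea"
First row length: 3

3


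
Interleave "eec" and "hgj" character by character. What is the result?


Interleaving "eec" and "hgj":
  Position 0: 'e' from first, 'h' from second => "eh"
  Position 1: 'e' from first, 'g' from second => "eg"
  Position 2: 'c' from first, 'j' from second => "cj"
Result: ehegcj

ehegcj


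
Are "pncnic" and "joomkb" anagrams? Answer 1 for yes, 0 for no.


Strings: "pncnic", "joomkb"
Sorted first:  ccinnp
Sorted second: bjkmoo
Differ at position 0: 'c' vs 'b' => not anagrams

0


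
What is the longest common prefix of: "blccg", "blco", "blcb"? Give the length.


Words: blccg, blco, blcb
  Position 0: all 'b' => match
  Position 1: all 'l' => match
  Position 2: all 'c' => match
  Position 3: ('c', 'o', 'b') => mismatch, stop
LCP = "blc" (length 3)

3


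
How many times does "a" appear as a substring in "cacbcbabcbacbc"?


Searching for "a" in "cacbcbabcbacbc"
Scanning each position:
  Position 0: "c" => no
  Position 1: "a" => MATCH
  Position 2: "c" => no
  Position 3: "b" => no
  Position 4: "c" => no
  Position 5: "b" => no
  Position 6: "a" => MATCH
  Position 7: "b" => no
  Position 8: "c" => no
  Position 9: "b" => no
  Position 10: "a" => MATCH
  Position 11: "c" => no
  Position 12: "b" => no
  Position 13: "c" => no
Total occurrences: 3

3


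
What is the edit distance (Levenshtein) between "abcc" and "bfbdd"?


Computing edit distance: "abcc" -> "bfbdd"
DP table:
           b    f    b    d    d
      0    1    2    3    4    5
  a   1    1    2    3    4    5
  b   2    1    2    2    3    4
  c   3    2    2    3    3    4
  c   4    3    3    3    4    4
Edit distance = dp[4][5] = 4

4


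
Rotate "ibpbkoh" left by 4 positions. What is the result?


Input: "ibpbkoh", rotate left by 4
First 4 characters: "ibpb"
Remaining characters: "koh"
Concatenate remaining + first: "koh" + "ibpb" = "kohibpb"

kohibpb


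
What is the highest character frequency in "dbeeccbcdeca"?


Input: dbeeccbcdeca
Character counts:
  'a': 1
  'b': 2
  'c': 4
  'd': 2
  'e': 3
Maximum frequency: 4

4


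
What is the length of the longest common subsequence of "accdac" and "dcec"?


LCS of "accdac" and "dcec"
DP table:
           d    c    e    c
      0    0    0    0    0
  a   0    0    0    0    0
  c   0    0    1    1    1
  c   0    0    1    1    2
  d   0    1    1    1    2
  a   0    1    1    1    2
  c   0    1    2    2    2
LCS length = dp[6][4] = 2

2


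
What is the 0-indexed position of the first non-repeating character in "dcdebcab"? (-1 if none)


Input: dcdebcab
Character frequencies:
  'a': 1
  'b': 2
  'c': 2
  'd': 2
  'e': 1
Scanning left to right for freq == 1:
  Position 0 ('d'): freq=2, skip
  Position 1 ('c'): freq=2, skip
  Position 2 ('d'): freq=2, skip
  Position 3 ('e'): unique! => answer = 3

3


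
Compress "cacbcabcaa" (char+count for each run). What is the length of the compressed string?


Input: cacbcabcaa
Runs:
  'c' x 1 => "c1"
  'a' x 1 => "a1"
  'c' x 1 => "c1"
  'b' x 1 => "b1"
  'c' x 1 => "c1"
  'a' x 1 => "a1"
  'b' x 1 => "b1"
  'c' x 1 => "c1"
  'a' x 2 => "a2"
Compressed: "c1a1c1b1c1a1b1c1a2"
Compressed length: 18

18


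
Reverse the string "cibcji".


Input: cibcji
Reading characters right to left:
  Position 5: 'i'
  Position 4: 'j'
  Position 3: 'c'
  Position 2: 'b'
  Position 1: 'i'
  Position 0: 'c'
Reversed: ijcbic

ijcbic


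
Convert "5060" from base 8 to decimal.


Input: "5060" in base 8
Positional expansion:
  Digit '5' (value 5) x 8^3 = 2560
  Digit '0' (value 0) x 8^2 = 0
  Digit '6' (value 6) x 8^1 = 48
  Digit '0' (value 0) x 8^0 = 0
Sum = 2608

2608


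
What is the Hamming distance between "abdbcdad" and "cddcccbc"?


Comparing "abdbcdad" and "cddcccbc" position by position:
  Position 0: 'a' vs 'c' => differ
  Position 1: 'b' vs 'd' => differ
  Position 2: 'd' vs 'd' => same
  Position 3: 'b' vs 'c' => differ
  Position 4: 'c' vs 'c' => same
  Position 5: 'd' vs 'c' => differ
  Position 6: 'a' vs 'b' => differ
  Position 7: 'd' vs 'c' => differ
Total differences (Hamming distance): 6

6


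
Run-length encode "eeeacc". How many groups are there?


Input: eeeacc
Scanning for consecutive runs:
  Group 1: 'e' x 3 (positions 0-2)
  Group 2: 'a' x 1 (positions 3-3)
  Group 3: 'c' x 2 (positions 4-5)
Total groups: 3

3


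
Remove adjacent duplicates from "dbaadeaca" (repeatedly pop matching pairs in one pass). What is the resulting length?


Input: dbaadeaca
Stack-based adjacent duplicate removal:
  Read 'd': push. Stack: d
  Read 'b': push. Stack: db
  Read 'a': push. Stack: dba
  Read 'a': matches stack top 'a' => pop. Stack: db
  Read 'd': push. Stack: dbd
  Read 'e': push. Stack: dbde
  Read 'a': push. Stack: dbdea
  Read 'c': push. Stack: dbdeac
  Read 'a': push. Stack: dbdeaca
Final stack: "dbdeaca" (length 7)

7


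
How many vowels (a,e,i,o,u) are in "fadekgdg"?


Input: fadekgdg
Checking each character:
  'f' at position 0: consonant
  'a' at position 1: vowel (running total: 1)
  'd' at position 2: consonant
  'e' at position 3: vowel (running total: 2)
  'k' at position 4: consonant
  'g' at position 5: consonant
  'd' at position 6: consonant
  'g' at position 7: consonant
Total vowels: 2

2


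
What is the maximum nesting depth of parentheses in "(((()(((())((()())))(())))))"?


Input: "(((()(((())((()())))(())))))"
Tracking depth:
  Position 0 '(': depth becomes 1
  Position 1 '(': depth becomes 2
  Position 2 '(': depth becomes 3
  Position 3 '(': depth becomes 4
  Position 4 ')': depth becomes 3
  Position 5 '(': depth becomes 4
  Position 6 '(': depth becomes 5
  Position 7 '(': depth becomes 6
  Position 8 '(': depth becomes 7
  Position 9 ')': depth becomes 6
  Position 10 ')': depth becomes 5
  Position 11 '(': depth becomes 6
  Position 12 '(': depth becomes 7
  Position 13 '(': depth becomes 8
  Position 14 ')': depth becomes 7
  Position 15 '(': depth becomes 8
  Position 16 ')': depth becomes 7
  Position 17 ')': depth becomes 6
  Position 18 ')': depth becomes 5
  Position 19 ')': depth becomes 4
  Position 20 '(': depth becomes 5
  Position 21 '(': depth becomes 6
  Position 22 ')': depth becomes 5
  Position 23 ')': depth becomes 4
  Position 24 ')': depth becomes 3
  Position 25 ')': depth becomes 2
  Position 26 ')': depth becomes 1
  Position 27 ')': depth becomes 0
Maximum depth reached: 8

8


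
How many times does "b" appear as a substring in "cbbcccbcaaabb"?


Searching for "b" in "cbbcccbcaaabb"
Scanning each position:
  Position 0: "c" => no
  Position 1: "b" => MATCH
  Position 2: "b" => MATCH
  Position 3: "c" => no
  Position 4: "c" => no
  Position 5: "c" => no
  Position 6: "b" => MATCH
  Position 7: "c" => no
  Position 8: "a" => no
  Position 9: "a" => no
  Position 10: "a" => no
  Position 11: "b" => MATCH
  Position 12: "b" => MATCH
Total occurrences: 5

5


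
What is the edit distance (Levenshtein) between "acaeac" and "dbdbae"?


Computing edit distance: "acaeac" -> "dbdbae"
DP table:
           d    b    d    b    a    e
      0    1    2    3    4    5    6
  a   1    1    2    3    4    4    5
  c   2    2    2    3    4    5    5
  a   3    3    3    3    4    4    5
  e   4    4    4    4    4    5    4
  a   5    5    5    5    5    4    5
  c   6    6    6    6    6    5    5
Edit distance = dp[6][6] = 5

5


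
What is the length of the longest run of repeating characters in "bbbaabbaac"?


Input: "bbbaabbaac"
Scanning for longest run:
  Position 1 ('b'): continues run of 'b', length=2
  Position 2 ('b'): continues run of 'b', length=3
  Position 3 ('a'): new char, reset run to 1
  Position 4 ('a'): continues run of 'a', length=2
  Position 5 ('b'): new char, reset run to 1
  Position 6 ('b'): continues run of 'b', length=2
  Position 7 ('a'): new char, reset run to 1
  Position 8 ('a'): continues run of 'a', length=2
  Position 9 ('c'): new char, reset run to 1
Longest run: 'b' with length 3

3


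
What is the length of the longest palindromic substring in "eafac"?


Input: "eafac"
Checking substrings for palindromes:
  [1:4] "afa" (len 3) => palindrome
Longest palindromic substring: "afa" with length 3

3


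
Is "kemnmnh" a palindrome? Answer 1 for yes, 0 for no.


Input: kemnmnh
Reversed: hnmnmek
  Compare pos 0 ('k') with pos 6 ('h'): MISMATCH
  Compare pos 1 ('e') with pos 5 ('n'): MISMATCH
  Compare pos 2 ('m') with pos 4 ('m'): match
Result: not a palindrome

0


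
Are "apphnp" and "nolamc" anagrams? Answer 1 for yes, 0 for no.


Strings: "apphnp", "nolamc"
Sorted first:  ahnppp
Sorted second: aclmno
Differ at position 1: 'h' vs 'c' => not anagrams

0


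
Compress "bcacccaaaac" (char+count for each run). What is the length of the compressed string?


Input: bcacccaaaac
Runs:
  'b' x 1 => "b1"
  'c' x 1 => "c1"
  'a' x 1 => "a1"
  'c' x 3 => "c3"
  'a' x 4 => "a4"
  'c' x 1 => "c1"
Compressed: "b1c1a1c3a4c1"
Compressed length: 12

12


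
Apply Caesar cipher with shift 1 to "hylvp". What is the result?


Caesar cipher: shift "hylvp" by 1
  'h' (pos 7) + 1 = pos 8 = 'i'
  'y' (pos 24) + 1 = pos 25 = 'z'
  'l' (pos 11) + 1 = pos 12 = 'm'
  'v' (pos 21) + 1 = pos 22 = 'w'
  'p' (pos 15) + 1 = pos 16 = 'q'
Result: izmwq

izmwq


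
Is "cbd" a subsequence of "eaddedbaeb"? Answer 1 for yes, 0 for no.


Check if "cbd" is a subsequence of "eaddedbaeb"
Greedy scan:
  Position 0 ('e'): no match needed
  Position 1 ('a'): no match needed
  Position 2 ('d'): no match needed
  Position 3 ('d'): no match needed
  Position 4 ('e'): no match needed
  Position 5 ('d'): no match needed
  Position 6 ('b'): no match needed
  Position 7 ('a'): no match needed
  Position 8 ('e'): no match needed
  Position 9 ('b'): no match needed
Only matched 0/3 characters => not a subsequence

0


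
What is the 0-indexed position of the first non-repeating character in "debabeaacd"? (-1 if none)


Input: debabeaacd
Character frequencies:
  'a': 3
  'b': 2
  'c': 1
  'd': 2
  'e': 2
Scanning left to right for freq == 1:
  Position 0 ('d'): freq=2, skip
  Position 1 ('e'): freq=2, skip
  Position 2 ('b'): freq=2, skip
  Position 3 ('a'): freq=3, skip
  Position 4 ('b'): freq=2, skip
  Position 5 ('e'): freq=2, skip
  Position 6 ('a'): freq=3, skip
  Position 7 ('a'): freq=3, skip
  Position 8 ('c'): unique! => answer = 8

8


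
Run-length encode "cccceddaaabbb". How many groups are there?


Input: cccceddaaabbb
Scanning for consecutive runs:
  Group 1: 'c' x 4 (positions 0-3)
  Group 2: 'e' x 1 (positions 4-4)
  Group 3: 'd' x 2 (positions 5-6)
  Group 4: 'a' x 3 (positions 7-9)
  Group 5: 'b' x 3 (positions 10-12)
Total groups: 5

5


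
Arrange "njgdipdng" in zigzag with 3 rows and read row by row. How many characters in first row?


Zigzag "njgdipdng" into 3 rows:
Placing characters:
  'n' => row 0
  'j' => row 1
  'g' => row 2
  'd' => row 1
  'i' => row 0
  'p' => row 1
  'd' => row 2
  'n' => row 1
  'g' => row 0
Rows:
  Row 0: "nig"
  Row 1: "jdpn"
  Row 2: "gd"
First row length: 3

3


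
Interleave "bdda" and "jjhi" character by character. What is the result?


Interleaving "bdda" and "jjhi":
  Position 0: 'b' from first, 'j' from second => "bj"
  Position 1: 'd' from first, 'j' from second => "dj"
  Position 2: 'd' from first, 'h' from second => "dh"
  Position 3: 'a' from first, 'i' from second => "ai"
Result: bjdjdhai

bjdjdhai


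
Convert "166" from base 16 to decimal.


Input: "166" in base 16
Positional expansion:
  Digit '1' (value 1) x 16^2 = 256
  Digit '6' (value 6) x 16^1 = 96
  Digit '6' (value 6) x 16^0 = 6
Sum = 358

358


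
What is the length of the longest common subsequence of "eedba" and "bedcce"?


LCS of "eedba" and "bedcce"
DP table:
           b    e    d    c    c    e
      0    0    0    0    0    0    0
  e   0    0    1    1    1    1    1
  e   0    0    1    1    1    1    2
  d   0    0    1    2    2    2    2
  b   0    1    1    2    2    2    2
  a   0    1    1    2    2    2    2
LCS length = dp[5][6] = 2

2


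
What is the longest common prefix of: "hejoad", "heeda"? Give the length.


Words: hejoad, heeda
  Position 0: all 'h' => match
  Position 1: all 'e' => match
  Position 2: ('j', 'e') => mismatch, stop
LCP = "he" (length 2)

2


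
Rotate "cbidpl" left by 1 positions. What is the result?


Input: "cbidpl", rotate left by 1
First 1 characters: "c"
Remaining characters: "bidpl"
Concatenate remaining + first: "bidpl" + "c" = "bidplc"

bidplc


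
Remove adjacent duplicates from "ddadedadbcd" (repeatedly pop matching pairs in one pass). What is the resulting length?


Input: ddadedadbcd
Stack-based adjacent duplicate removal:
  Read 'd': push. Stack: d
  Read 'd': matches stack top 'd' => pop. Stack: (empty)
  Read 'a': push. Stack: a
  Read 'd': push. Stack: ad
  Read 'e': push. Stack: ade
  Read 'd': push. Stack: aded
  Read 'a': push. Stack: adeda
  Read 'd': push. Stack: adedad
  Read 'b': push. Stack: adedadb
  Read 'c': push. Stack: adedadbc
  Read 'd': push. Stack: adedadbcd
Final stack: "adedadbcd" (length 9)

9


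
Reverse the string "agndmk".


Input: agndmk
Reading characters right to left:
  Position 5: 'k'
  Position 4: 'm'
  Position 3: 'd'
  Position 2: 'n'
  Position 1: 'g'
  Position 0: 'a'
Reversed: kmdnga

kmdnga


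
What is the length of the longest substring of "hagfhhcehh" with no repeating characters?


Input: "hagfhhcehh"
Sliding window (track last position of each char):
  Position 0 ('h'): window [0,0] length 1 -- new best
  Position 1 ('a'): window [0,1] length 2 -- new best
  Position 2 ('g'): window [0,2] length 3 -- new best
  Position 3 ('f'): window [0,3] length 4 -- new best
  Position 4 ('h'): repeat (last at 0), move window start to 1
  Position 4 ('h'): window [1,4] length 4
  Position 5 ('h'): repeat (last at 4), move window start to 5
  Position 5 ('h'): window [5,5] length 1
  Position 6 ('c'): window [5,6] length 2
  Position 7 ('e'): window [5,7] length 3
  Position 8 ('h'): repeat (last at 5), move window start to 6
  Position 8 ('h'): window [6,8] length 3
  Position 9 ('h'): repeat (last at 8), move window start to 9
  Position 9 ('h'): window [9,9] length 1
Longest substring with no repeats: "hagf" with length 4

4


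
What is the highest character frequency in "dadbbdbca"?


Input: dadbbdbca
Character counts:
  'a': 2
  'b': 3
  'c': 1
  'd': 3
Maximum frequency: 3

3


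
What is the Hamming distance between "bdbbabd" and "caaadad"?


Comparing "bdbbabd" and "caaadad" position by position:
  Position 0: 'b' vs 'c' => differ
  Position 1: 'd' vs 'a' => differ
  Position 2: 'b' vs 'a' => differ
  Position 3: 'b' vs 'a' => differ
  Position 4: 'a' vs 'd' => differ
  Position 5: 'b' vs 'a' => differ
  Position 6: 'd' vs 'd' => same
Total differences (Hamming distance): 6

6


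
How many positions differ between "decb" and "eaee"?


Comparing "decb" and "eaee" position by position:
  Position 0: 'd' vs 'e' => DIFFER
  Position 1: 'e' vs 'a' => DIFFER
  Position 2: 'c' vs 'e' => DIFFER
  Position 3: 'b' vs 'e' => DIFFER
Positions that differ: 4

4


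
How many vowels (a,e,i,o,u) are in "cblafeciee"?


Input: cblafeciee
Checking each character:
  'c' at position 0: consonant
  'b' at position 1: consonant
  'l' at position 2: consonant
  'a' at position 3: vowel (running total: 1)
  'f' at position 4: consonant
  'e' at position 5: vowel (running total: 2)
  'c' at position 6: consonant
  'i' at position 7: vowel (running total: 3)
  'e' at position 8: vowel (running total: 4)
  'e' at position 9: vowel (running total: 5)
Total vowels: 5

5


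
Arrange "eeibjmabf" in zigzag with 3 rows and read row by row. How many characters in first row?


Zigzag "eeibjmabf" into 3 rows:
Placing characters:
  'e' => row 0
  'e' => row 1
  'i' => row 2
  'b' => row 1
  'j' => row 0
  'm' => row 1
  'a' => row 2
  'b' => row 1
  'f' => row 0
Rows:
  Row 0: "ejf"
  Row 1: "ebmb"
  Row 2: "ia"
First row length: 3

3


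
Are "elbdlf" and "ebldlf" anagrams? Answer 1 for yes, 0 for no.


Strings: "elbdlf", "ebldlf"
Sorted first:  bdefll
Sorted second: bdefll
Sorted forms match => anagrams

1


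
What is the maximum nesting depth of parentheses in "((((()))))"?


Input: "((((()))))"
Tracking depth:
  Position 0 '(': depth becomes 1
  Position 1 '(': depth becomes 2
  Position 2 '(': depth becomes 3
  Position 3 '(': depth becomes 4
  Position 4 '(': depth becomes 5
  Position 5 ')': depth becomes 4
  Position 6 ')': depth becomes 3
  Position 7 ')': depth becomes 2
  Position 8 ')': depth becomes 1
  Position 9 ')': depth becomes 0
Maximum depth reached: 5

5


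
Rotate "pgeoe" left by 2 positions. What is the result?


Input: "pgeoe", rotate left by 2
First 2 characters: "pg"
Remaining characters: "eoe"
Concatenate remaining + first: "eoe" + "pg" = "eoepg"

eoepg


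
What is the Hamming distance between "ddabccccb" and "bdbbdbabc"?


Comparing "ddabccccb" and "bdbbdbabc" position by position:
  Position 0: 'd' vs 'b' => differ
  Position 1: 'd' vs 'd' => same
  Position 2: 'a' vs 'b' => differ
  Position 3: 'b' vs 'b' => same
  Position 4: 'c' vs 'd' => differ
  Position 5: 'c' vs 'b' => differ
  Position 6: 'c' vs 'a' => differ
  Position 7: 'c' vs 'b' => differ
  Position 8: 'b' vs 'c' => differ
Total differences (Hamming distance): 7

7


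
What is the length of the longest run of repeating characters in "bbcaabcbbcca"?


Input: "bbcaabcbbcca"
Scanning for longest run:
  Position 1 ('b'): continues run of 'b', length=2
  Position 2 ('c'): new char, reset run to 1
  Position 3 ('a'): new char, reset run to 1
  Position 4 ('a'): continues run of 'a', length=2
  Position 5 ('b'): new char, reset run to 1
  Position 6 ('c'): new char, reset run to 1
  Position 7 ('b'): new char, reset run to 1
  Position 8 ('b'): continues run of 'b', length=2
  Position 9 ('c'): new char, reset run to 1
  Position 10 ('c'): continues run of 'c', length=2
  Position 11 ('a'): new char, reset run to 1
Longest run: 'b' with length 2

2


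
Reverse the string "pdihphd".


Input: pdihphd
Reading characters right to left:
  Position 6: 'd'
  Position 5: 'h'
  Position 4: 'p'
  Position 3: 'h'
  Position 2: 'i'
  Position 1: 'd'
  Position 0: 'p'
Reversed: dhphidp

dhphidp


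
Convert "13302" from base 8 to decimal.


Input: "13302" in base 8
Positional expansion:
  Digit '1' (value 1) x 8^4 = 4096
  Digit '3' (value 3) x 8^3 = 1536
  Digit '3' (value 3) x 8^2 = 192
  Digit '0' (value 0) x 8^1 = 0
  Digit '2' (value 2) x 8^0 = 2
Sum = 5826

5826


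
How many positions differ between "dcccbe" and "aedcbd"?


Comparing "dcccbe" and "aedcbd" position by position:
  Position 0: 'd' vs 'a' => DIFFER
  Position 1: 'c' vs 'e' => DIFFER
  Position 2: 'c' vs 'd' => DIFFER
  Position 3: 'c' vs 'c' => same
  Position 4: 'b' vs 'b' => same
  Position 5: 'e' vs 'd' => DIFFER
Positions that differ: 4

4


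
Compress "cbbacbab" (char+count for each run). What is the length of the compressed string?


Input: cbbacbab
Runs:
  'c' x 1 => "c1"
  'b' x 2 => "b2"
  'a' x 1 => "a1"
  'c' x 1 => "c1"
  'b' x 1 => "b1"
  'a' x 1 => "a1"
  'b' x 1 => "b1"
Compressed: "c1b2a1c1b1a1b1"
Compressed length: 14

14


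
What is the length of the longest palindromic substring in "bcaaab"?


Input: "bcaaab"
Checking substrings for palindromes:
  [2:5] "aaa" (len 3) => palindrome
  [2:4] "aa" (len 2) => palindrome
  [3:5] "aa" (len 2) => palindrome
Longest palindromic substring: "aaa" with length 3

3


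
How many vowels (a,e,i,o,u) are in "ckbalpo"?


Input: ckbalpo
Checking each character:
  'c' at position 0: consonant
  'k' at position 1: consonant
  'b' at position 2: consonant
  'a' at position 3: vowel (running total: 1)
  'l' at position 4: consonant
  'p' at position 5: consonant
  'o' at position 6: vowel (running total: 2)
Total vowels: 2

2


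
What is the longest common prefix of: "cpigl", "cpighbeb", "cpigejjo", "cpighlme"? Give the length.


Words: cpigl, cpighbeb, cpigejjo, cpighlme
  Position 0: all 'c' => match
  Position 1: all 'p' => match
  Position 2: all 'i' => match
  Position 3: all 'g' => match
  Position 4: ('l', 'h', 'e', 'h') => mismatch, stop
LCP = "cpig" (length 4)

4


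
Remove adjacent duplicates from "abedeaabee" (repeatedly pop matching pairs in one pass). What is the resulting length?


Input: abedeaabee
Stack-based adjacent duplicate removal:
  Read 'a': push. Stack: a
  Read 'b': push. Stack: ab
  Read 'e': push. Stack: abe
  Read 'd': push. Stack: abed
  Read 'e': push. Stack: abede
  Read 'a': push. Stack: abedea
  Read 'a': matches stack top 'a' => pop. Stack: abede
  Read 'b': push. Stack: abedeb
  Read 'e': push. Stack: abedebe
  Read 'e': matches stack top 'e' => pop. Stack: abedeb
Final stack: "abedeb" (length 6)

6


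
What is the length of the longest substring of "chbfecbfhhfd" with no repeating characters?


Input: "chbfecbfhhfd"
Sliding window (track last position of each char):
  Position 0 ('c'): window [0,0] length 1 -- new best
  Position 1 ('h'): window [0,1] length 2 -- new best
  Position 2 ('b'): window [0,2] length 3 -- new best
  Position 3 ('f'): window [0,3] length 4 -- new best
  Position 4 ('e'): window [0,4] length 5 -- new best
  Position 5 ('c'): repeat (last at 0), move window start to 1
  Position 5 ('c'): window [1,5] length 5
  Position 6 ('b'): repeat (last at 2), move window start to 3
  Position 6 ('b'): window [3,6] length 4
  Position 7 ('f'): repeat (last at 3), move window start to 4
  Position 7 ('f'): window [4,7] length 4
  Position 8 ('h'): window [4,8] length 5
  Position 9 ('h'): repeat (last at 8), move window start to 9
  Position 9 ('h'): window [9,9] length 1
  Position 10 ('f'): window [9,10] length 2
  Position 11 ('d'): window [9,11] length 3
Longest substring with no repeats: "chbfe" with length 5

5
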